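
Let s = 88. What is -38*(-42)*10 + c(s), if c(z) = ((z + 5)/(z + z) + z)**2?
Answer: 737144521/30976 ≈ 23797.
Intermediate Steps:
c(z) = (z + (5 + z)/(2*z))**2 (c(z) = ((5 + z)/((2*z)) + z)**2 = ((5 + z)*(1/(2*z)) + z)**2 = ((5 + z)/(2*z) + z)**2 = (z + (5 + z)/(2*z))**2)
-38*(-42)*10 + c(s) = -38*(-42)*10 + (1/4)*(5 + 88 + 2*88**2)**2/88**2 = 1596*10 + (1/4)*(1/7744)*(5 + 88 + 2*7744)**2 = 15960 + (1/4)*(1/7744)*(5 + 88 + 15488)**2 = 15960 + (1/4)*(1/7744)*15581**2 = 15960 + (1/4)*(1/7744)*242767561 = 15960 + 242767561/30976 = 737144521/30976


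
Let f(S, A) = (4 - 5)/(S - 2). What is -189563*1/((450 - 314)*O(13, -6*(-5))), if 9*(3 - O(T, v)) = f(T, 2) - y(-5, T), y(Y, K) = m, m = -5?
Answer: -2085193/3672 ≈ -567.86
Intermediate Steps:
f(S, A) = -1/(-2 + S)
y(Y, K) = -5
O(T, v) = 22/9 + 1/(9*(-2 + T)) (O(T, v) = 3 - (-1/(-2 + T) - 1*(-5))/9 = 3 - (-1/(-2 + T) + 5)/9 = 3 - (5 - 1/(-2 + T))/9 = 3 + (-5/9 + 1/(9*(-2 + T))) = 22/9 + 1/(9*(-2 + T)))
-189563*1/((450 - 314)*O(13, -6*(-5))) = -189563*9*(-2 + 13)/((-43 + 22*13)*(450 - 314)) = -189563*99/(136*(-43 + 286)) = -189563/(136*((1/9)*(1/11)*243)) = -189563/(136*(27/11)) = -189563/3672/11 = -189563*11/3672 = -2085193/3672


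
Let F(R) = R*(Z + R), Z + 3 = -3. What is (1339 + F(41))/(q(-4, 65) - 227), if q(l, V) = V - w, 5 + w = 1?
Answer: -1387/79 ≈ -17.557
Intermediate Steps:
w = -4 (w = -5 + 1 = -4)
Z = -6 (Z = -3 - 3 = -6)
F(R) = R*(-6 + R)
q(l, V) = 4 + V (q(l, V) = V - 1*(-4) = V + 4 = 4 + V)
(1339 + F(41))/(q(-4, 65) - 227) = (1339 + 41*(-6 + 41))/((4 + 65) - 227) = (1339 + 41*35)/(69 - 227) = (1339 + 1435)/(-158) = 2774*(-1/158) = -1387/79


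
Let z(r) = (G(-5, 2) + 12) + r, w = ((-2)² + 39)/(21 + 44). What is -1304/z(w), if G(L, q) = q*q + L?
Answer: -42380/379 ≈ -111.82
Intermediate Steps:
w = 43/65 (w = (4 + 39)/65 = 43*(1/65) = 43/65 ≈ 0.66154)
G(L, q) = L + q² (G(L, q) = q² + L = L + q²)
z(r) = 11 + r (z(r) = ((-5 + 2²) + 12) + r = ((-5 + 4) + 12) + r = (-1 + 12) + r = 11 + r)
-1304/z(w) = -1304/(11 + 43/65) = -1304/758/65 = -1304*65/758 = -42380/379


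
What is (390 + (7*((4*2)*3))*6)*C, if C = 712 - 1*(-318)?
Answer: 1439940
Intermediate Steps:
C = 1030 (C = 712 + 318 = 1030)
(390 + (7*((4*2)*3))*6)*C = (390 + (7*((4*2)*3))*6)*1030 = (390 + (7*(8*3))*6)*1030 = (390 + (7*24)*6)*1030 = (390 + 168*6)*1030 = (390 + 1008)*1030 = 1398*1030 = 1439940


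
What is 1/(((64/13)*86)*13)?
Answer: 1/5504 ≈ 0.00018169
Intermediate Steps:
1/(((64/13)*86)*13) = 1/((5504/13)*13) = 1/5504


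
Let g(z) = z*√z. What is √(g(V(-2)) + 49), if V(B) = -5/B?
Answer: √(196 + 5*√10)/2 ≈ 7.2769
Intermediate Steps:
g(z) = z^(3/2)
√(g(V(-2)) + 49) = √((-5/(-2))^(3/2) + 49) = √((-5*(-½))^(3/2) + 49) = √((5/2)^(3/2) + 49) = √(5*√10/4 + 49) = √(49 + 5*√10/4)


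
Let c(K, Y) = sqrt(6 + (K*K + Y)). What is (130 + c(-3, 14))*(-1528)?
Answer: -198640 - 1528*sqrt(29) ≈ -2.0687e+5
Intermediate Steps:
c(K, Y) = sqrt(6 + Y + K**2) (c(K, Y) = sqrt(6 + (K**2 + Y)) = sqrt(6 + (Y + K**2)) = sqrt(6 + Y + K**2))
(130 + c(-3, 14))*(-1528) = (130 + sqrt(6 + 14 + (-3)**2))*(-1528) = (130 + sqrt(6 + 14 + 9))*(-1528) = (130 + sqrt(29))*(-1528) = -198640 - 1528*sqrt(29)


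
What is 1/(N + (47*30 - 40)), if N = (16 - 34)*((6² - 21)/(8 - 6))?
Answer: 1/1235 ≈ 0.00080972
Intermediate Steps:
N = -135 (N = -18*(36 - 21)/2 = -270/2 = -18*15/2 = -135)
1/(N + (47*30 - 40)) = 1/(-135 + (47*30 - 40)) = 1/(-135 + (1410 - 40)) = 1/(-135 + 1370) = 1/1235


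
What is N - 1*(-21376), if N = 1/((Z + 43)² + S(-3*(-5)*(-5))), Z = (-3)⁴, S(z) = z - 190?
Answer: 323012737/15111 ≈ 21376.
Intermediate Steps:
S(z) = -190 + z
Z = 81
N = 1/15111 (N = 1/((81 + 43)² + (-190 - 3*(-5)*(-5))) = 1/(124² + (-190 + 15*(-5))) = 1/(15376 + (-190 - 75)) = 1/(15376 - 265) = 1/15111 ≈ 6.6177e-5)
N - 1*(-21376) = 1/15111 - 1*(-21376) = 1/15111 + 21376 = 323012737/15111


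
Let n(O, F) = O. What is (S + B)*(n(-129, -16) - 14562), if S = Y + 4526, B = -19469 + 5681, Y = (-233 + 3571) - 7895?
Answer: 203014929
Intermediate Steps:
Y = -4557 (Y = 3338 - 7895 = -4557)
B = -13788
S = -31 (S = -4557 + 4526 = -31)
(S + B)*(n(-129, -16) - 14562) = (-31 - 13788)*(-129 - 14562) = -13819*(-14691) = 203014929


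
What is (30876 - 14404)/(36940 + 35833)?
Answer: 16472/72773 ≈ 0.22635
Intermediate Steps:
(30876 - 14404)/(36940 + 35833) = 16472/72773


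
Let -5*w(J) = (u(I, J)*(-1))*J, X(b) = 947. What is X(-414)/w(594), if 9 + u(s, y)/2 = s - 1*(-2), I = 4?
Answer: -4735/3564 ≈ -1.3286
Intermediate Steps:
u(s, y) = -14 + 2*s (u(s, y) = -18 + 2*(s - 1*(-2)) = -18 + 2*(s + 2) = -18 + 2*(2 + s) = -18 + (4 + 2*s) = -14 + 2*s)
w(J) = -6*J/5 (w(J) = -(-14 + 2*4)*(-1)*J/5 = -(-14 + 8)*(-1)*J/5 = -(-6*(-1))*J/5 = -6*J/5)
X(-414)/w(594) = 947/((-6/5*594)) = 947/(-3564/5) = 947*(-5/3564) = -4735/3564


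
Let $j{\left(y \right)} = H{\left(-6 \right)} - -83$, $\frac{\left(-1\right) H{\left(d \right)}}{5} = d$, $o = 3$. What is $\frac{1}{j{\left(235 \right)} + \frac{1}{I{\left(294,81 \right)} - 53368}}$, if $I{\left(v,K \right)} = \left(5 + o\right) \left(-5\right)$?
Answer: $\frac{53408}{6035103} \approx 0.0088496$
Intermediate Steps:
$H{\left(d \right)} = - 5 d$
$I{\left(v,K \right)} = -40$ ($I{\left(v,K \right)} = \left(5 + 3\right) \left(-5\right) = 8 \left(-5\right) = -40$)
$j{\left(y \right)} = 113$ ($j{\left(y \right)} = \left(-5\right) \left(-6\right) - -83 = 30 + 83 = 113$)
$\frac{1}{j{\left(235 \right)} + \frac{1}{I{\left(294,81 \right)} - 53368}} = \frac{1}{113 + \frac{1}{-40 - 53368}} = \frac{1}{113 + \frac{1}{-53408}} = \frac{1}{113 - \frac{1}{53408}} = \frac{1}{\frac{6035103}{53408}} = \frac{53408}{6035103}$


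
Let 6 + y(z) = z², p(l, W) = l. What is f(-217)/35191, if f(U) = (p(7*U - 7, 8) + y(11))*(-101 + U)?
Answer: 448698/35191 ≈ 12.750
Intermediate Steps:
y(z) = -6 + z²
f(U) = (-101 + U)*(108 + 7*U) (f(U) = ((7*U - 7) + (-6 + 11²))*(-101 + U) = ((-7 + 7*U) + (-6 + 121))*(-101 + U) = ((-7 + 7*U) + 115)*(-101 + U) = (108 + 7*U)*(-101 + U) = (-101 + U)*(108 + 7*U))
f(-217)/35191 = (-10908 - 599*(-217) + 7*(-217)²)/35191 = (-10908 + 129983 + 7*47089)*(1/35191) = (-10908 + 129983 + 329623)*(1/35191) = 448698*(1/35191) = 448698/35191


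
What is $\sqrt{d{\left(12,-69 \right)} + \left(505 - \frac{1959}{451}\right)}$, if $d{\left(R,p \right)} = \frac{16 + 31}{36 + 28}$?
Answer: $\frac{\sqrt{6526935591}}{3608} \approx 22.392$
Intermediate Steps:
$d{\left(R,p \right)} = \frac{47}{64}$
$\sqrt{d{\left(12,-69 \right)} + \left(505 - \frac{1959}{451}\right)} = \sqrt{\frac{47}{64} + \left(505 - \frac{1959}{451}\right)} = \sqrt{\frac{47}{64} + \frac{225796}{451}} = \sqrt{\frac{14472141}{28864}} = \frac{\sqrt{6526935591}}{3608}$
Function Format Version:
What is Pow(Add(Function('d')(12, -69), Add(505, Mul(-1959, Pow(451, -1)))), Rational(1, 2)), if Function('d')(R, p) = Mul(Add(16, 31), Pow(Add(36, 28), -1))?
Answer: Mul(Rational(1, 3608), Pow(6526935591, Rational(1, 2))) ≈ 22.392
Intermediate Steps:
Function('d')(R, p) = Rational(47, 64) (Function('d')(R, p) = Mul(47, Pow(64, -1)) = Mul(47, Rational(1, 64)) = Rational(47, 64))
Pow(Add(Function('d')(12, -69), Add(505, Mul(-1959, Pow(451, -1)))), Rational(1, 2)) = Pow(Add(Rational(47, 64), Add(505, Mul(-1959, Pow(451, -1)))), Rational(1, 2)) = Pow(Add(Rational(47, 64), Add(505, Mul(-1959, Rational(1, 451)))), Rational(1, 2)) = Pow(Add(Rational(47, 64), Add(505, Rational(-1959, 451))), Rational(1, 2)) = Pow(Add(Rational(47, 64), Rational(225796, 451)), Rational(1, 2)) = Pow(Rational(14472141, 28864), Rational(1, 2)) = Mul(Rational(1, 3608), Pow(6526935591, Rational(1, 2)))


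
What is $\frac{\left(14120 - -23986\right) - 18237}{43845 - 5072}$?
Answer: $\frac{19869}{38773} \approx 0.51244$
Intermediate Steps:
$\frac{\left(14120 - -23986\right) - 18237}{43845 - 5072} = \frac{\left(14120 + 23986\right) - 18237}{38773} = \left(38106 - 18237\right) \frac{1}{38773} = 19869 \cdot \frac{1}{38773} = \frac{19869}{38773}$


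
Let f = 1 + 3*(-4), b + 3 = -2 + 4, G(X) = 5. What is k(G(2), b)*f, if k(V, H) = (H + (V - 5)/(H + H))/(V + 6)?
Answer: 1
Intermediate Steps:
b = -1 (b = -3 + (-2 + 4) = -3 + 2 = -1)
f = -11 (f = 1 - 12 = -11)
k(V, H) = (H + (-5 + V)/(2*H))/(6 + V) (k(V, H) = (H + (-5 + V)/((2*H)))/(6 + V) = (H + (-5 + V)*(1/(2*H)))/(6 + V) = (H + (-5 + V)/(2*H))/(6 + V))
k(G(2), b)*f = ((½)*(-5 + 5 + 2*(-1)²)/(-1*(6 + 5)))*(-11) = ((½)*(-1)*(-5 + 5 + 2*1)/11)*(-11) = ((½)*(-1)*(1/11)*(-5 + 5 + 2))*(-11) = ((½)*(-1)*(1/11)*2)*(-11) = -1/11*(-11) = 1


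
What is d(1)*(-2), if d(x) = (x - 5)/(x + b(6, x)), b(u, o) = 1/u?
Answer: 48/7 ≈ 6.8571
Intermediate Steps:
d(x) = (-5 + x)/(⅙ + x) (d(x) = (x - 5)/(x + 1/6) = (-5 + x)/(x + ⅙) = (-5 + x)/(⅙ + x))
d(1)*(-2) = (6*(-5 + 1)/(1 + 6*1))*(-2) = (6*(-4)/(1 + 6))*(-2) = (6*(-4)/7)*(-2) = (6*(⅐)*(-4))*(-2) = -24/7*(-2) = 48/7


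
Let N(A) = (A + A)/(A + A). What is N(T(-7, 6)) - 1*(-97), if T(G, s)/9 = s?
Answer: 98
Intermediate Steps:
T(G, s) = 9*s
N(A) = 1 (N(A) = (2*A)/((2*A)) = (2*A)*(1/(2*A)) = 1)
N(T(-7, 6)) - 1*(-97) = 1 - 1*(-97) = 1 + 97 = 98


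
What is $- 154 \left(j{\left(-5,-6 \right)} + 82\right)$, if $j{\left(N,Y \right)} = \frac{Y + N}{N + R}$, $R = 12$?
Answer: $-12386$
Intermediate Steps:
$j{\left(N,Y \right)} = \frac{N + Y}{12 + N}$ ($j{\left(N,Y \right)} = \frac{Y + N}{N + 12} = \frac{N + Y}{12 + N}$)
$- 154 \left(j{\left(-5,-6 \right)} + 82\right) = - 154 \left(\frac{-5 - 6}{12 - 5} + 82\right) = - 154 \left(\frac{1}{7} \left(-11\right) + 82\right) = - 154 \left(- \frac{11}{7} + 82\right) = \left(-154\right) \frac{563}{7} = -12386$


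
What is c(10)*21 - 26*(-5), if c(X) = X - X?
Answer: 130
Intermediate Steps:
c(X) = 0
c(10)*21 - 26*(-5) = 0*21 - 26*(-5) = 0 + 130 = 130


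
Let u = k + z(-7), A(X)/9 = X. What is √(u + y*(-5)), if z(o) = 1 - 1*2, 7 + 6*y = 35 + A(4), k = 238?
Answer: √1653/3 ≈ 13.552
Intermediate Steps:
A(X) = 9*X
y = 32/3 (y = -7/6 + (35 + 9*4)/6 = -7/6 + (35 + 36)/6 = -7/6 + (⅙)*71 = -7/6 + 71/6 = 32/3 ≈ 10.667)
z(o) = -1 (z(o) = 1 - 2 = -1)
u = 237 (u = 238 - 1 = 237)
√(u + y*(-5)) = √(237 + (32/3)*(-5)) = √(237 - 160/3) = √(551/3) = √1653/3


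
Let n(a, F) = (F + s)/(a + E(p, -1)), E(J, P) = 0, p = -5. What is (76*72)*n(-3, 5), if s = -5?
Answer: 0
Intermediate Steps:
n(a, F) = (-5 + F)/a (n(a, F) = (F - 5)/(a + 0) = (-5 + F)/a)
(76*72)*n(-3, 5) = (76*72)*((-5 + 5)/(-3)) = 5472*(-⅓*0) = 5472*0 = 0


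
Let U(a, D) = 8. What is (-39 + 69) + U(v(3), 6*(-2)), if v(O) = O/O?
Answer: 38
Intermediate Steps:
v(O) = 1
(-39 + 69) + U(v(3), 6*(-2)) = (-39 + 69) + 8 = 30 + 8 = 38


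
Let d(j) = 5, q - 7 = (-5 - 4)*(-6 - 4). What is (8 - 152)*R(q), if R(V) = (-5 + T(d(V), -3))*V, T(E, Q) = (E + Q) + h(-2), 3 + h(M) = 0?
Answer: 83808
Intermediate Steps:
h(M) = -3 (h(M) = -3 + 0 = -3)
q = 97 (q = 7 + (-5 - 4)*(-6 - 4) = 7 - 9*(-10) = 7 + 90 = 97)
T(E, Q) = -3 + E + Q (T(E, Q) = (E + Q) - 3 = -3 + E + Q)
R(V) = -6*V (R(V) = (-5 + (-3 + 5 - 3))*V = (-5 - 1)*V = -6*V)
(8 - 152)*R(q) = (8 - 152)*(-6*97) = -144*(-582) = 83808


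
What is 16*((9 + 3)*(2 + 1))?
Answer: 576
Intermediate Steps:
16*((9 + 3)*(2 + 1)) = 16*(12*3) = 16*36 = 576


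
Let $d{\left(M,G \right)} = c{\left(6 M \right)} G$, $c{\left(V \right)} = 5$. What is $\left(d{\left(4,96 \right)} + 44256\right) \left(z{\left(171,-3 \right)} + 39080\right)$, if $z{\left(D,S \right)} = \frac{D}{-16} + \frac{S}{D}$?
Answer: $\frac{33208275604}{19} \approx 1.7478 \cdot 10^{9}$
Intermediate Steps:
$z{\left(D,S \right)} = - \frac{D}{16} + \frac{S}{D}$ ($z{\left(D,S \right)} = D \left(- \frac{1}{16}\right) + \frac{S}{D} = - \frac{D}{16} + \frac{S}{D}$)
$d{\left(M,G \right)} = 5 G$
$\left(d{\left(4,96 \right)} + 44256\right) \left(z{\left(171,-3 \right)} + 39080\right) = \left(5 \cdot 96 + 44256\right) \left(\left(\left(- \frac{1}{16}\right) 171 - \frac{3}{171}\right) + 39080\right) = \left(480 + 44256\right) \left(\left(- \frac{171}{16} - \frac{1}{57}\right) + 39080\right) = 44736 \left(\left(- \frac{171}{16} - \frac{1}{57}\right) + 39080\right) = 44736 \left(- \frac{9763}{912} + 39080\right) = 44736 \cdot \frac{35631197}{912} = \frac{33208275604}{19}$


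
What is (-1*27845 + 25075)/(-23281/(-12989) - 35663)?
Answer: 580315/7471023 ≈ 0.077675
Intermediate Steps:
(-1*27845 + 25075)/(-23281/(-12989) - 35663) = (-27845 + 25075)/(-23281*(-1/12989) - 35663) = -2770/(751/419 - 35663) = -2770/(-14942046/419) = -2770*(-419/14942046) = 580315/7471023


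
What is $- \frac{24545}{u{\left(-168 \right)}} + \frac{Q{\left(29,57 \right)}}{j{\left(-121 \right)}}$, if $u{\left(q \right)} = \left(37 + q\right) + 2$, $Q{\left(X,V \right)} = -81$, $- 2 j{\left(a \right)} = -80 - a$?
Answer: $\frac{1027243}{5289} \approx 194.22$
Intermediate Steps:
$j{\left(a \right)} = 40 + \frac{a}{2}$ ($j{\left(a \right)} = - \frac{-80 - a}{2} = 40 + \frac{a}{2}$)
$u{\left(q \right)} = 39 + q$
$- \frac{24545}{u{\left(-168 \right)}} + \frac{Q{\left(29,57 \right)}}{j{\left(-121 \right)}} = - \frac{24545}{39 - 168} - \frac{81}{40 + \frac{1}{2} \left(-121\right)} = - \frac{24545}{-129} - \frac{81}{40 - \frac{121}{2}} = \left(-24545\right) \left(- \frac{1}{129}\right) - \frac{81}{- \frac{41}{2}} = \frac{24545}{129} - - \frac{162}{41} = \frac{24545}{129} + \frac{162}{41} = \frac{1027243}{5289}$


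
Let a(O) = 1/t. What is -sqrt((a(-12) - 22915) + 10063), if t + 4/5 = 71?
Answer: -I*sqrt(175930833)/117 ≈ -113.37*I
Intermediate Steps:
t = 351/5 (t = -4/5 + 71 = 351/5 ≈ 70.200)
a(O) = 5/351 (a(O) = 1/(351/5) = 5/351)
-sqrt((a(-12) - 22915) + 10063) = -sqrt((5/351 - 22915) + 10063) = -sqrt(-8043160/351 + 10063) = -sqrt(-4511047/351) = -I*sqrt(175930833)/117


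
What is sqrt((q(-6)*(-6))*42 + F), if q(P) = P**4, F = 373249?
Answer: sqrt(46657) ≈ 216.00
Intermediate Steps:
sqrt((q(-6)*(-6))*42 + F) = sqrt(((-6)**4*(-6))*42 + 373249) = sqrt((1296*(-6))*42 + 373249) = sqrt(-7776*42 + 373249) = sqrt(-326592 + 373249) = sqrt(46657)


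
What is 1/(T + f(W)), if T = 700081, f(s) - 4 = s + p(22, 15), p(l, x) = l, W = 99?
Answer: 1/700206 ≈ 1.4282e-6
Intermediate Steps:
f(s) = 26 + s (f(s) = 4 + (s + 22) = 4 + (22 + s) = 26 + s)
1/(T + f(W)) = 1/(700081 + (26 + 99)) = 1/(700081 + 125) = 1/700206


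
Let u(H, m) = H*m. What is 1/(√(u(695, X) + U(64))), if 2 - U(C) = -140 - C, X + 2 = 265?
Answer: √182991/182991 ≈ 0.0023377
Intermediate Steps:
X = 263 (X = -2 + 265 = 263)
U(C) = 142 + C (U(C) = 2 - (-140 - C) = 2 + (140 + C) = 142 + C)
1/(√(u(695, X) + U(64))) = 1/(√(695*263 + (142 + 64))) = 1/(√(182785 + 206)) = 1/(√182991) = √182991/182991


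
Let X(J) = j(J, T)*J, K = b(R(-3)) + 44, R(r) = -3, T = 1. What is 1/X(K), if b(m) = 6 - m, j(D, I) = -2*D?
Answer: -1/5618 ≈ -0.00017800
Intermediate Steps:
K = 53 (K = (6 - 1*(-3)) + 44 = (6 + 3) + 44 = 9 + 44 = 53)
X(J) = -2*J**2 (X(J) = (-2*J)*J = -2*J**2)
1/X(K) = 1/(-2*53**2) = 1/(-2*2809) = 1/(-5618) = -1/5618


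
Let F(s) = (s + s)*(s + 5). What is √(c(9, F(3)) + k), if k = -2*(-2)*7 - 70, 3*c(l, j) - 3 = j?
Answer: 5*I ≈ 5.0*I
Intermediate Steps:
F(s) = 2*s*(5 + s) (F(s) = (2*s)*(5 + s) = 2*s*(5 + s))
c(l, j) = 1 + j/3
k = -42 (k = 4*7 - 70 = 28 - 70 = -42)
√(c(9, F(3)) + k) = √((1 + (2*3*(5 + 3))/3) - 42) = √((1 + (2*3*8)/3) - 42) = √((1 + (⅓)*48) - 42) = √((1 + 16) - 42) = √(17 - 42) = √(-25) = 5*I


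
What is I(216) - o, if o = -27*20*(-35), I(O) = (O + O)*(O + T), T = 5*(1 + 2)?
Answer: 80892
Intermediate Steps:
T = 15 (T = 5*3 = 15)
I(O) = 2*O*(15 + O) (I(O) = (O + O)*(O + 15) = (2*O)*(15 + O) = 2*O*(15 + O))
o = 18900 (o = -540*(-35) = 18900)
I(216) - o = 2*216*(15 + 216) - 1*18900 = 2*216*231 - 18900 = 99792 - 18900 = 80892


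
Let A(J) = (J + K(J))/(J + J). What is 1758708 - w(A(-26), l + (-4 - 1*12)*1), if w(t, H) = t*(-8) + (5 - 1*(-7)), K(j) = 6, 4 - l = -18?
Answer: 22863088/13 ≈ 1.7587e+6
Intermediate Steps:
l = 22 (l = 4 - 1*(-18) = 4 + 18 = 22)
A(J) = (6 + J)/(2*J) (A(J) = (J + 6)/(J + J) = (6 + J)/((2*J)) = (6 + J)*(1/(2*J)) = (6 + J)/(2*J))
w(t, H) = 12 - 8*t (w(t, H) = -8*t + (5 + 7) = -8*t + 12 = 12 - 8*t)
1758708 - w(A(-26), l + (-4 - 1*12)*1) = 1758708 - (12 - 4*(6 - 26)/(-26)) = 1758708 - (12 - 4*(-1)*(-20)/26) = 1758708 - (12 - 8*5/13) = 1758708 - (12 - 40/13) = 1758708 - 1*116/13 = 1758708 - 116/13 = 22863088/13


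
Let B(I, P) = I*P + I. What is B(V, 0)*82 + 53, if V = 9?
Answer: 791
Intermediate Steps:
B(I, P) = I + I*P
B(V, 0)*82 + 53 = (9*(1 + 0))*82 + 53 = (9*1)*82 + 53 = 9*82 + 53 = 738 + 53 = 791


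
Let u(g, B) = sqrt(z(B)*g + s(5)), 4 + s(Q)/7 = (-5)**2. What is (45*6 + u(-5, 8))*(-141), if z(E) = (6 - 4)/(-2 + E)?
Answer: -38070 - 94*sqrt(327) ≈ -39770.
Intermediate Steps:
z(E) = 2/(-2 + E)
s(Q) = 147 (s(Q) = -28 + 7*(-5)**2 = -28 + 7*25 = -28 + 175 = 147)
u(g, B) = sqrt(147 + 2*g/(-2 + B)) (u(g, B) = sqrt((2/(-2 + B))*g + 147) = sqrt(2*g/(-2 + B) + 147) = sqrt(147 + 2*g/(-2 + B)))
(45*6 + u(-5, 8))*(-141) = (45*6 + sqrt((-294 + 2*(-5) + 147*8)/(-2 + 8)))*(-141) = (270 + sqrt((-294 - 10 + 1176)/6))*(-141) = (270 + sqrt((1/6)*872))*(-141) = (270 + sqrt(436/3))*(-141) = (270 + 2*sqrt(327)/3)*(-141) = -38070 - 94*sqrt(327)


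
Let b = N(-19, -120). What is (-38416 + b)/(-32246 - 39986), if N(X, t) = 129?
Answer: 38287/72232 ≈ 0.53006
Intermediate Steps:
b = 129
(-38416 + b)/(-32246 - 39986) = (-38416 + 129)/(-32246 - 39986) = -38287/(-72232) = -38287*(-1/72232) = 38287/72232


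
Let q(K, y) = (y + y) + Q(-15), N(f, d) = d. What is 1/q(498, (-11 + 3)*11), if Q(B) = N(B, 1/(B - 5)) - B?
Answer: -20/3221 ≈ -0.0062093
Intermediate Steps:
Q(B) = 1/(-5 + B) - B (Q(B) = 1/(B - 5) - B = 1/(-5 + B) - B)
q(K, y) = 299/20 + 2*y (q(K, y) = (y + y) + (1 - 1*(-15)*(-5 - 15))/(-5 - 15) = 2*y + (1 - 1*(-15)*(-20))/(-20) = 2*y - (1 - 300)/20 = 2*y - 1/20*(-299) = 2*y + 299/20 = 299/20 + 2*y)
1/q(498, (-11 + 3)*11) = 1/(299/20 + 2*((-11 + 3)*11)) = 1/(299/20 + 2*(-8*11)) = 1/(299/20 + 2*(-88)) = 1/(299/20 - 176) = 1/(-3221/20) = -20/3221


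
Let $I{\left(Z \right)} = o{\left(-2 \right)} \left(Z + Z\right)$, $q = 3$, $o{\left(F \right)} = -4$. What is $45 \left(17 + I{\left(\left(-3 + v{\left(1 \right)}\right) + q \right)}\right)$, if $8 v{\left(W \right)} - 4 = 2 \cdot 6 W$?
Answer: $45$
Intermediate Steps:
$v{\left(W \right)} = \frac{1}{2} + \frac{3 W}{2}$ ($v{\left(W \right)} = \frac{1}{2} + \frac{2 \cdot 6 W}{8} = \frac{1}{2} + \frac{12 W}{8} = \frac{1}{2} + \frac{3 W}{2}$)
$I{\left(Z \right)} = - 8 Z$ ($I{\left(Z \right)} = - 4 \left(Z + Z\right) = - 4 \cdot 2 Z = - 8 Z$)
$45 \left(17 + I{\left(\left(-3 + v{\left(1 \right)}\right) + q \right)}\right) = 45 \left(17 - 8 \left(\left(-3 + \left(\frac{1}{2} + \frac{3}{2} \cdot 1\right)\right) + 3\right)\right) = 45 \left(17 - 8 \left(\left(-3 + \left(\frac{1}{2} + \frac{3}{2}\right)\right) + 3\right)\right) = 45 \left(17 - 8 \left(\left(-3 + 2\right) + 3\right)\right) = 45 \left(17 - 8 \left(-1 + 3\right)\right) = 45 \left(17 - 16\right) = 45 \cdot 1 = 45$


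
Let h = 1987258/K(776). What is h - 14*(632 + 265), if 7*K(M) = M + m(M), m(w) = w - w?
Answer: 2082899/388 ≈ 5368.3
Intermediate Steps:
m(w) = 0
K(M) = M/7 (K(M) = (M + 0)/7 = M/7)
h = 6955403/388 (h = 1987258/(((1/7)*776)) = 1987258/(776/7) = 1987258*(7/776) = 6955403/388 ≈ 17926.)
h - 14*(632 + 265) = 6955403/388 - 14*(632 + 265) = 6955403/388 - 14*897 = 6955403/388 - 12558 = 2082899/388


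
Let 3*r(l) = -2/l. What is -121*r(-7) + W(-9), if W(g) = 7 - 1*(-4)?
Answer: -11/21 ≈ -0.52381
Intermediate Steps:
W(g) = 11 (W(g) = 7 + 4 = 11)
r(l) = -2/(3*l) (r(l) = (-2/l)/3 = -2/(3*l))
-121*r(-7) + W(-9) = -(-242)/(3*(-7)) + 11 = -(-242)*(-1)/(3*7) + 11 = -121*2/21 + 11 = -242/21 + 11 = -11/21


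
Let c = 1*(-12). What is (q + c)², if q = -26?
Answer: 1444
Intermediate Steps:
c = -12
(q + c)² = (-26 - 12)² = (-38)² = 1444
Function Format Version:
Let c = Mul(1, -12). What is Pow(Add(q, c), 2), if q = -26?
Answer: 1444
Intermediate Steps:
c = -12
Pow(Add(q, c), 2) = Pow(Add(-26, -12), 2) = Pow(-38, 2) = 1444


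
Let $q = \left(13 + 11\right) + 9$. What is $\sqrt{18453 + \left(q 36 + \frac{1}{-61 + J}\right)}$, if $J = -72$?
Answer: $\frac{2 \sqrt{86857379}}{133} \approx 140.15$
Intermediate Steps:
$q = 33$ ($q = 24 + 9 = 33$)
$\sqrt{18453 + \left(q 36 + \frac{1}{-61 + J}\right)} = \sqrt{18453 + \left(33 \cdot 36 + \frac{1}{-61 - 72}\right)} = \sqrt{18453 + \left(1188 + \frac{1}{-133}\right)} = \sqrt{18453 + \left(1188 - \frac{1}{133}\right)} = \sqrt{18453 + \frac{158003}{133}} = \sqrt{\frac{2612252}{133}} = \frac{2 \sqrt{86857379}}{133}$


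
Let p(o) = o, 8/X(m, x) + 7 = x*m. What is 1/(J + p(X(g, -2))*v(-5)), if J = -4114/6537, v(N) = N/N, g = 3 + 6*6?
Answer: -555645/401986 ≈ -1.3822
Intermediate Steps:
g = 39 (g = 3 + 36 = 39)
v(N) = 1
X(m, x) = 8/(-7 + m*x) (X(m, x) = 8/(-7 + x*m) = 8/(-7 + m*x))
J = -4114/6537 (J = -4114*1/6537 = -4114/6537 ≈ -0.62934)
1/(J + p(X(g, -2))*v(-5)) = 1/(-4114/6537 + (8/(-7 + 39*(-2)))*1) = 1/(-4114/6537 + (8/(-7 - 78))*1) = 1/(-4114/6537 + (8/(-85))*1) = 1/(-4114/6537 + (8*(-1/85))*1) = 1/(-4114/6537 - 8/85*1) = 1/(-4114/6537 - 8/85) = 1/(-401986/555645) = -555645/401986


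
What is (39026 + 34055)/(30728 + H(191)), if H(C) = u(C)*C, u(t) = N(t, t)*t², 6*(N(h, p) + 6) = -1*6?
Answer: -73081/48744369 ≈ -0.0014993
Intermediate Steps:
N(h, p) = -7 (N(h, p) = -6 + (-1*6)/6 = -6 + (⅙)*(-6) = -6 - 1 = -7)
u(t) = -7*t²
H(C) = -7*C³ (H(C) = (-7*C²)*C = -7*C³)
(39026 + 34055)/(30728 + H(191)) = (39026 + 34055)/(30728 - 7*191³) = 73081/(30728 - 7*6967871) = 73081/(30728 - 48775097) = 73081/(-48744369) = 73081*(-1/48744369) = -73081/48744369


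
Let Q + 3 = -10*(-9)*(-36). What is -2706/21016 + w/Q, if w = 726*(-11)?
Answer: 26509703/11359148 ≈ 2.3338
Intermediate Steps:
Q = -3243 (Q = -3 - 10*(-9)*(-36) = -3 + 90*(-36) = -3 - 3240 = -3243)
w = -7986
-2706/21016 + w/Q = -2706/21016 - 7986/(-3243) = -2706*1/21016 - 7986*(-1/3243) = -1353/10508 + 2662/1081 = 26509703/11359148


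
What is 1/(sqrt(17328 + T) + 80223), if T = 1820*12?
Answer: 1573/126190011 - 16*sqrt(17)/2145230187 ≈ 1.2435e-5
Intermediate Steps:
T = 21840
1/(sqrt(17328 + T) + 80223) = 1/(sqrt(17328 + 21840) + 80223) = 1/(sqrt(39168) + 80223) = 1/(48*sqrt(17) + 80223) = 1/(80223 + 48*sqrt(17))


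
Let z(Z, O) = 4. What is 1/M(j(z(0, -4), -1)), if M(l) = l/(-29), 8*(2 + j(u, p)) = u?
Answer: 58/3 ≈ 19.333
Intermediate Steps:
j(u, p) = -2 + u/8
M(l) = -l/29 (M(l) = l*(-1/29) = -l/29)
1/M(j(z(0, -4), -1)) = 1/(-(-2 + (1/8)*4)/29) = 1/(-(-2 + 1/2)/29) = 1/(-1/29*(-3/2)) = 1/(3/58) = 58/3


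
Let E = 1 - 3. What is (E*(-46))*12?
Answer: 1104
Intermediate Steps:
E = -2
(E*(-46))*12 = -2*(-46)*12 = 92*12 = 1104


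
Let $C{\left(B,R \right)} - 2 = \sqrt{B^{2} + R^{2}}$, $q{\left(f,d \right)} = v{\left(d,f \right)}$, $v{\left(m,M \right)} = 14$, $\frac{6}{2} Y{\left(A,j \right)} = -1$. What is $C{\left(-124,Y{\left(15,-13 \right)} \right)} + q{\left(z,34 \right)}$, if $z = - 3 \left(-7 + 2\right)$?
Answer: $16 + \frac{\sqrt{138385}}{3} \approx 140.0$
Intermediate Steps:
$Y{\left(A,j \right)} = - \frac{1}{3}$ ($Y{\left(A,j \right)} = \frac{1}{3} \left(-1\right) = - \frac{1}{3}$)
$z = 15$ ($z = \left(-3\right) \left(-5\right) = 15$)
$q{\left(f,d \right)} = 14$
$C{\left(B,R \right)} = 2 + \sqrt{B^{2} + R^{2}}$
$C{\left(-124,Y{\left(15,-13 \right)} \right)} + q{\left(z,34 \right)} = \left(2 + \sqrt{\left(-124\right)^{2} + \left(- \frac{1}{3}\right)^{2}}\right) + 14 = \left(2 + \sqrt{15376 + \frac{1}{9}}\right) + 14 = \left(2 + \sqrt{\frac{138385}{9}}\right) + 14 = \left(2 + \frac{\sqrt{138385}}{3}\right) + 14 = 16 + \frac{\sqrt{138385}}{3}$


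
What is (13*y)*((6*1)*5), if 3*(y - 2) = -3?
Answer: 390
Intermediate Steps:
y = 1 (y = 2 + (⅓)*(-3) = 2 - 1 = 1)
(13*y)*((6*1)*5) = (13*1)*((6*1)*5) = 13*(6*5) = 13*30 = 390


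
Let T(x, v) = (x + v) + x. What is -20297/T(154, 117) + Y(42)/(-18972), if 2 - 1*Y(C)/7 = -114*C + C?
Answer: -5870588/118575 ≈ -49.510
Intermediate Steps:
T(x, v) = v + 2*x (T(x, v) = (v + x) + x = v + 2*x)
Y(C) = 14 + 791*C (Y(C) = 14 - 7*(-114*C + C) = 14 - (-791)*C = 14 + 791*C)
-20297/T(154, 117) + Y(42)/(-18972) = -20297/(117 + 2*154) + (14 + 791*42)/(-18972) = -20297/(117 + 308) + (14 + 33222)*(-1/18972) = -20297/425 + 33236*(-1/18972) = -20297*1/425 - 8309/4743 = -20297/425 - 8309/4743 = -5870588/118575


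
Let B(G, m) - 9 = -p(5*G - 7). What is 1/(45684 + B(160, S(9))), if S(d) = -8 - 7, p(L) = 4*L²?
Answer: -1/2469703 ≈ -4.0491e-7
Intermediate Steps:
S(d) = -15
B(G, m) = 9 - 4*(-7 + 5*G)² (B(G, m) = 9 - 4*(5*G - 7)² = 9 - 4*(-7 + 5*G)²)
1/(45684 + B(160, S(9))) = 1/(45684 + (9 - 4*(-7 + 5*160)²)) = 1/(45684 + (9 - 4*(-7 + 800)²)) = 1/(45684 + (9 - 4*793²)) = 1/(45684 + (9 - 4*628849)) = 1/(45684 + (9 - 2515396)) = 1/(45684 - 2515387) = 1/(-2469703) = -1/2469703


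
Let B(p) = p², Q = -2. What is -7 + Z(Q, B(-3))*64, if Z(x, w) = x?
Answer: -135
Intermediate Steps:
-7 + Z(Q, B(-3))*64 = -7 - 2*64 = -7 - 128 = -135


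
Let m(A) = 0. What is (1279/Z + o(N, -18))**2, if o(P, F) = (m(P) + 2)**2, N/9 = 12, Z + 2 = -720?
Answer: 2588881/521284 ≈ 4.9664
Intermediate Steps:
Z = -722 (Z = -2 - 720 = -722)
N = 108 (N = 9*12 = 108)
o(P, F) = 4 (o(P, F) = (0 + 2)**2 = 2**2 = 4)
(1279/Z + o(N, -18))**2 = (1279/(-722) + 4)**2 = (1279*(-1/722) + 4)**2 = (-1279/722 + 4)**2 = (1609/722)**2 = 2588881/521284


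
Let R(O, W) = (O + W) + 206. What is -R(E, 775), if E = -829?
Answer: -152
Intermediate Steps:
R(O, W) = 206 + O + W
-R(E, 775) = -(206 - 829 + 775) = -1*152 = -152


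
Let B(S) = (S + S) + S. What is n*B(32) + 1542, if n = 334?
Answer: 33606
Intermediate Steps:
B(S) = 3*S (B(S) = 2*S + S = 3*S)
n*B(32) + 1542 = 334*(3*32) + 1542 = 334*96 + 1542 = 32064 + 1542 = 33606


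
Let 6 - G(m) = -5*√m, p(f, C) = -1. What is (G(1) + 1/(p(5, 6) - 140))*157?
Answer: 243350/141 ≈ 1725.9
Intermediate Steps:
G(m) = 6 + 5*√m (G(m) = 6 - (-5)*√m = 6 + 5*√m)
(G(1) + 1/(p(5, 6) - 140))*157 = ((6 + 5*√1) + 1/(-1 - 140))*157 = ((6 + 5*1) + 1/(-141))*157 = ((6 + 5) - 1/141)*157 = (11 - 1/141)*157 = (1550/141)*157 = 243350/141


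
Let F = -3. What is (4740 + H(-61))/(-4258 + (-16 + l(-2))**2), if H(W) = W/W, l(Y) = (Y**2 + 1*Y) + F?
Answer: -4741/3969 ≈ -1.1945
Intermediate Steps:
l(Y) = -3 + Y + Y**2 (l(Y) = (Y**2 + 1*Y) - 3 = (Y**2 + Y) - 3 = (Y + Y**2) - 3 = -3 + Y + Y**2)
H(W) = 1
(4740 + H(-61))/(-4258 + (-16 + l(-2))**2) = (4740 + 1)/(-4258 + (-16 + (-3 - 2 + (-2)**2))**2) = 4741/(-4258 + (-16 + (-3 - 2 + 4))**2) = 4741/(-4258 + (-16 - 1)**2) = 4741/(-4258 + (-17)**2) = 4741/(-4258 + 289) = 4741/(-3969) = 4741*(-1/3969) = -4741/3969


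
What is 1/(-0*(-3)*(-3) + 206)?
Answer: 1/206 ≈ 0.0048544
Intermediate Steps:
1/(-0*(-3)*(-3) + 206) = 1/(-3*0*(-3) + 206) = 1/(0*(-3) + 206) = 1/(0 + 206) = 1/206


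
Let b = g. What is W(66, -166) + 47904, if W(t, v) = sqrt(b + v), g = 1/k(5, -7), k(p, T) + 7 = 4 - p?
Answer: 47904 + I*sqrt(2658)/4 ≈ 47904.0 + 12.889*I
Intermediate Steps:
k(p, T) = -3 - p (k(p, T) = -7 + (4 - p) = -3 - p)
g = -1/8 (g = 1/(-3 - 1*5) = 1/(-3 - 5) = 1/(-8) = -1/8 ≈ -0.12500)
b = -1/8 ≈ -0.12500
W(t, v) = sqrt(-1/8 + v)
W(66, -166) + 47904 = sqrt(-2 + 16*(-166))/4 + 47904 = sqrt(-2 - 2656)/4 + 47904 = sqrt(-2658)/4 + 47904 = (I*sqrt(2658))/4 + 47904 = I*sqrt(2658)/4 + 47904 = 47904 + I*sqrt(2658)/4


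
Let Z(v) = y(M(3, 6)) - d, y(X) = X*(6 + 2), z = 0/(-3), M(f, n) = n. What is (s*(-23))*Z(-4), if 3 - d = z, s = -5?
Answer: 5175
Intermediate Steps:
z = 0 (z = 0*(-1/3) = 0)
y(X) = 8*X (y(X) = X*8 = 8*X)
d = 3 (d = 3 - 1*0 = 3 + 0 = 3)
Z(v) = 45 (Z(v) = 8*6 - 1*3 = 48 - 3 = 45)
(s*(-23))*Z(-4) = -5*(-23)*45 = 115*45 = 5175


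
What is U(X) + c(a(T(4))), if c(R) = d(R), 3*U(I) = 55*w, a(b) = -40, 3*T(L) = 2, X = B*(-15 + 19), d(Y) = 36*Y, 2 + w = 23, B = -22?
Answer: -1055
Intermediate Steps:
w = 21 (w = -2 + 23 = 21)
X = -88 (X = -22*(-15 + 19) = -22*4 = -88)
T(L) = 2/3 (T(L) = (1/3)*2 = 2/3)
U(I) = 385 (U(I) = (55*21)/3 = (1/3)*1155 = 385)
c(R) = 36*R
U(X) + c(a(T(4))) = 385 + 36*(-40) = 385 - 1440 = -1055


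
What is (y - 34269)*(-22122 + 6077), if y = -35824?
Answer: 1124642185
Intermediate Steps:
(y - 34269)*(-22122 + 6077) = (-35824 - 34269)*(-22122 + 6077) = -70093*(-16045) = 1124642185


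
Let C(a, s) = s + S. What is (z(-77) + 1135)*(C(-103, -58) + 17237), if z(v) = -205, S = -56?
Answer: 15924390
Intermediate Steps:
C(a, s) = -56 + s (C(a, s) = s - 56 = -56 + s)
(z(-77) + 1135)*(C(-103, -58) + 17237) = (-205 + 1135)*((-56 - 58) + 17237) = 930*(-114 + 17237) = 930*17123 = 15924390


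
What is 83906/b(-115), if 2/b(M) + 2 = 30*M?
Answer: -144821756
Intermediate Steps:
b(M) = 2/(-2 + 30*M)
83906/b(-115) = 83906/(1/(-1 + 15*(-115))) = 83906/(1/(-1 - 1725)) = 83906/(1/(-1726)) = 83906/(-1/1726) = 83906*(-1726) = -144821756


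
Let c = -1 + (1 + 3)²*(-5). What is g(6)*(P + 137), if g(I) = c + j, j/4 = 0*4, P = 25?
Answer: -13122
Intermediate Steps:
c = -81 (c = -1 + 4²*(-5) = -1 + 16*(-5) = -1 - 80 = -81)
j = 0 (j = 4*(0*4) = 4*0 = 0)
g(I) = -81 (g(I) = -81 + 0 = -81)
g(6)*(P + 137) = -81*(25 + 137) = -81*162 = -13122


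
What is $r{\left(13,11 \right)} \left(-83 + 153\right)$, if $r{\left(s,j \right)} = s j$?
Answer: $10010$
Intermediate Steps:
$r{\left(s,j \right)} = j s$
$r{\left(13,11 \right)} \left(-83 + 153\right) = 11 \cdot 13 \left(-83 + 153\right) = 143 \cdot 70 = 10010$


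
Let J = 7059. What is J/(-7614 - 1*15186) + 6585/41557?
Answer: -47737621/315833200 ≈ -0.15115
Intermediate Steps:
J/(-7614 - 1*15186) + 6585/41557 = 7059/(-7614 - 1*15186) + 6585/41557 = 7059/(-7614 - 15186) + 6585*(1/41557) = 7059/(-22800) + 6585/41557 = 7059*(-1/22800) + 6585/41557 = -2353/7600 + 6585/41557 = -47737621/315833200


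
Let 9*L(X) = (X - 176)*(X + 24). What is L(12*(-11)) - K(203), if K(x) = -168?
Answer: 3864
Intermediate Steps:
L(X) = (-176 + X)*(24 + X)/9 (L(X) = ((X - 176)*(X + 24))/9 = ((-176 + X)*(24 + X))/9 = (-176 + X)*(24 + X)/9)
L(12*(-11)) - K(203) = (-1408/3 - 608*(-11)/3 + (12*(-11))²/9) - 1*(-168) = (-1408/3 - 152/9*(-132) + (⅑)*(-132)²) + 168 = (-1408/3 + 6688/3 + (⅑)*17424) + 168 = (-1408/3 + 6688/3 + 1936) + 168 = 3696 + 168 = 3864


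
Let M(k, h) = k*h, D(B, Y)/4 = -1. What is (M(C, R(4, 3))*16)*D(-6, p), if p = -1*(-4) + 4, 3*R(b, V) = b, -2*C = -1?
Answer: -128/3 ≈ -42.667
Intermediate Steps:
C = ½ (C = -½*(-1) = ½ ≈ 0.50000)
R(b, V) = b/3
p = 8 (p = 4 + 4 = 8)
D(B, Y) = -4 (D(B, Y) = 4*(-1) = -4)
M(k, h) = h*k
(M(C, R(4, 3))*16)*D(-6, p) = ((((⅓)*4)*(½))*16)*(-4) = (((4/3)*(½))*16)*(-4) = ((⅔)*16)*(-4) = (32/3)*(-4) = -128/3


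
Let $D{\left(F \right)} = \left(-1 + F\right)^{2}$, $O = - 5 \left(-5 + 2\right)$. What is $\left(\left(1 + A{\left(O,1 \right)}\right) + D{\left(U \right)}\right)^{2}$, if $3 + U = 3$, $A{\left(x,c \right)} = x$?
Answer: $289$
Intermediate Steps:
$O = 15$ ($O = \left(-5\right) \left(-3\right) = 15$)
$U = 0$ ($U = -3 + 3 = 0$)
$\left(\left(1 + A{\left(O,1 \right)}\right) + D{\left(U \right)}\right)^{2} = \left(\left(1 + 15\right) + \left(-1 + 0\right)^{2}\right)^{2} = \left(16 + \left(-1\right)^{2}\right)^{2} = \left(16 + 1\right)^{2} = 17^{2} = 289$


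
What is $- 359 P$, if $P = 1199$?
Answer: $-430441$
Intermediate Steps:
$- 359 P = \left(-359\right) 1199 = -430441$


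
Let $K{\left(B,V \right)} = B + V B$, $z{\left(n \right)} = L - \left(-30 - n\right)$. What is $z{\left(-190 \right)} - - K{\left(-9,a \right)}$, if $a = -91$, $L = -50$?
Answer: $600$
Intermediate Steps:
$z{\left(n \right)} = -20 + n$ ($z{\left(n \right)} = -50 - \left(-30 - n\right) = -50 + \left(30 + n\right) = -20 + n$)
$K{\left(B,V \right)} = B + B V$
$z{\left(-190 \right)} - - K{\left(-9,a \right)} = \left(-20 - 190\right) - - \left(-9\right) \left(1 - 91\right) = -210 - - \left(-9\right) \left(-90\right) = -210 - \left(-1\right) 810 = -210 - -810 = -210 + 810 = 600$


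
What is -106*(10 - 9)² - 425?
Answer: -531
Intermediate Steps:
-106*(10 - 9)² - 425 = -106*1² - 425 = -106*1 - 425 = -106 - 425 = -531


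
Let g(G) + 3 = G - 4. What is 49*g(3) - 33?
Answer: -229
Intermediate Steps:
g(G) = -7 + G (g(G) = -3 + (G - 4) = -3 + (-4 + G) = -7 + G)
49*g(3) - 33 = 49*(-7 + 3) - 33 = 49*(-4) - 33 = -196 - 33 = -229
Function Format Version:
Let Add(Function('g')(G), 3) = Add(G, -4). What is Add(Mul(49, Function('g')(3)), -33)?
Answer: -229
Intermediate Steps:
Function('g')(G) = Add(-7, G) (Function('g')(G) = Add(-3, Add(G, -4)) = Add(-3, Add(-4, G)) = Add(-7, G))
Add(Mul(49, Function('g')(3)), -33) = Add(Mul(49, Add(-7, 3)), -33) = Add(Mul(49, -4), -33) = Add(-196, -33) = -229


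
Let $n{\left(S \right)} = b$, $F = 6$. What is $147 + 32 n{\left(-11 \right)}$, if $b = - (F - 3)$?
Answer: $51$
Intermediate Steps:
$b = -3$ ($b = - (6 - 3) = \left(-1\right) 3 = -3$)
$n{\left(S \right)} = -3$
$147 + 32 n{\left(-11 \right)} = 147 + 32 \left(-3\right) = 147 - 96 = 51$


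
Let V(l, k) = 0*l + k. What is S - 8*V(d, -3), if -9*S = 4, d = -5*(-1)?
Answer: 212/9 ≈ 23.556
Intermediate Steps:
d = 5
V(l, k) = k (V(l, k) = 0 + k = k)
S = -4/9 (S = -⅑*4 = -4/9 ≈ -0.44444)
S - 8*V(d, -3) = -4/9 - 8*(-3) = -4/9 + 24 = 212/9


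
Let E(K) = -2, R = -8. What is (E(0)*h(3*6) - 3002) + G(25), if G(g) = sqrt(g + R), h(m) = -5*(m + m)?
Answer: -2642 + sqrt(17) ≈ -2637.9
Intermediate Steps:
h(m) = -10*m
G(g) = sqrt(-8 + g) (G(g) = sqrt(g - 8) = sqrt(-8 + g))
(E(0)*h(3*6) - 3002) + G(25) = (-(-20)*3*6 - 3002) + sqrt(-8 + 25) = (-(-20)*18 - 3002) + sqrt(17) = (-2*(-180) - 3002) + sqrt(17) = (360 - 3002) + sqrt(17) = -2642 + sqrt(17)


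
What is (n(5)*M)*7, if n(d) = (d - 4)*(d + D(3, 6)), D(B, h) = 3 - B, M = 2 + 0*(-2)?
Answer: 70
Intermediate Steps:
M = 2 (M = 2 + 0 = 2)
n(d) = d*(-4 + d) (n(d) = (d - 4)*(d + (3 - 1*3)) = (-4 + d)*(d + (3 - 3)) = (-4 + d)*(d + 0) = (-4 + d)*d = d*(-4 + d))
(n(5)*M)*7 = ((5*(-4 + 5))*2)*7 = ((5*1)*2)*7 = (5*2)*7 = 10*7 = 70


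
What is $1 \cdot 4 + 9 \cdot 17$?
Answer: $157$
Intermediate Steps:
$1 \cdot 4 + 9 \cdot 17 = 4 + 153 = 157$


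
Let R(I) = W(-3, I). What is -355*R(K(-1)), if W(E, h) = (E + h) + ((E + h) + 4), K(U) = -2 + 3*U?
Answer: 4260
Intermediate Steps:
W(E, h) = 4 + 2*E + 2*h (W(E, h) = (E + h) + (4 + E + h) = 4 + 2*E + 2*h)
R(I) = -2 + 2*I (R(I) = 4 + 2*(-3) + 2*I = 4 - 6 + 2*I = -2 + 2*I)
-355*R(K(-1)) = -355*(-2 + 2*(-2 + 3*(-1))) = -355*(-2 + 2*(-2 - 3)) = -355*(-2 + 2*(-5)) = -355*(-2 - 10) = -355*(-12) = 4260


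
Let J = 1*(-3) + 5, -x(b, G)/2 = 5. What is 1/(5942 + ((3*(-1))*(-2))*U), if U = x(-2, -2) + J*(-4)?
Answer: 1/5834 ≈ 0.00017141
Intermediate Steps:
x(b, G) = -10 (x(b, G) = -2*5 = -10)
J = 2 (J = -3 + 5 = 2)
U = -18 (U = -10 + 2*(-4) = -10 - 8 = -18)
1/(5942 + ((3*(-1))*(-2))*U) = 1/(5942 + ((3*(-1))*(-2))*(-18)) = 1/(5942 - 3*(-2)*(-18)) = 1/(5942 + 6*(-18)) = 1/(5942 - 108) = 1/5834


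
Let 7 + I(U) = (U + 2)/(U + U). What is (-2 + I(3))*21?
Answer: -343/2 ≈ -171.50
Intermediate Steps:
I(U) = -7 + (2 + U)/(2*U) (I(U) = -7 + (U + 2)/(U + U) = -7 + (2 + U)/((2*U)) = -7 + (2 + U)*(1/(2*U)) = -7 + (2 + U)/(2*U))
(-2 + I(3))*21 = (-2 + (-13/2 + 1/3))*21 = (-2 + (-13/2 + ⅓))*21 = (-2 - 37/6)*21 = -49/6*21 = -343/2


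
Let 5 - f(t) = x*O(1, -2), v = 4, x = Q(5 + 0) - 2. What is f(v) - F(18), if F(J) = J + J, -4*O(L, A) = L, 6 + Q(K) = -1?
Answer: -133/4 ≈ -33.250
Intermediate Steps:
Q(K) = -7 (Q(K) = -6 - 1 = -7)
O(L, A) = -L/4
x = -9 (x = -7 - 2 = -9)
F(J) = 2*J
f(t) = 11/4 (f(t) = 5 - (-9)*(-¼*1) = 5 - (-9)*(-1)/4 = 5 - 1*9/4 = 5 - 9/4 = 11/4)
f(v) - F(18) = 11/4 - 2*18 = 11/4 - 1*36 = 11/4 - 36 = -133/4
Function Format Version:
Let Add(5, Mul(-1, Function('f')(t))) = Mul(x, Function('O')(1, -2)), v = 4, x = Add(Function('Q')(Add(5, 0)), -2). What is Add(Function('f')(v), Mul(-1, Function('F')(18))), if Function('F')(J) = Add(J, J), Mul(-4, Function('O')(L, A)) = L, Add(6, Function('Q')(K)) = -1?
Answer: Rational(-133, 4) ≈ -33.250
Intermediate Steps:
Function('Q')(K) = -7 (Function('Q')(K) = Add(-6, -1) = -7)
Function('O')(L, A) = Mul(Rational(-1, 4), L)
x = -9 (x = Add(-7, -2) = -9)
Function('F')(J) = Mul(2, J)
Function('f')(t) = Rational(11, 4) (Function('f')(t) = Add(5, Mul(-1, Mul(-9, Mul(Rational(-1, 4), 1)))) = Add(5, Mul(-1, Mul(-9, Rational(-1, 4)))) = Add(5, Mul(-1, Rational(9, 4))) = Add(5, Rational(-9, 4)) = Rational(11, 4))
Add(Function('f')(v), Mul(-1, Function('F')(18))) = Add(Rational(11, 4), Mul(-1, Mul(2, 18))) = Add(Rational(11, 4), Mul(-1, 36)) = Add(Rational(11, 4), -36) = Rational(-133, 4)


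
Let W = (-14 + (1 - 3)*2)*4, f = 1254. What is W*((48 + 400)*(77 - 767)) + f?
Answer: 22257894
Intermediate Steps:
W = -72 (W = (-14 - 2*2)*4 = (-14 - 4)*4 = -18*4 = -72)
W*((48 + 400)*(77 - 767)) + f = -72*(48 + 400)*(77 - 767) + 1254 = -32256*(-690) + 1254 = -72*(-309120) + 1254 = 22256640 + 1254 = 22257894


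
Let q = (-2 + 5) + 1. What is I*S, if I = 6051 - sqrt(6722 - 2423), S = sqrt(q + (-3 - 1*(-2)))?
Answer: sqrt(3)*(6051 - sqrt(4299)) ≈ 10367.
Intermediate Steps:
q = 4 (q = 3 + 1 = 4)
S = sqrt(3) (S = sqrt(4 + (-3 - 1*(-2))) = sqrt(4 + (-3 + 2)) = sqrt(4 - 1) = sqrt(3) ≈ 1.7320)
I = 6051 - sqrt(4299) ≈ 5985.4
I*S = (6051 - sqrt(4299))*sqrt(3) = sqrt(3)*(6051 - sqrt(4299))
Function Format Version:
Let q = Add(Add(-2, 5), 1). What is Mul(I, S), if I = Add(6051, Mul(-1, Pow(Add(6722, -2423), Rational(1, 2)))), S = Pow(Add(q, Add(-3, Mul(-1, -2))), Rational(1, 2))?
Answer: Mul(Pow(3, Rational(1, 2)), Add(6051, Mul(-1, Pow(4299, Rational(1, 2))))) ≈ 10367.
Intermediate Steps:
q = 4 (q = Add(3, 1) = 4)
S = Pow(3, Rational(1, 2)) (S = Pow(Add(4, Add(-3, Mul(-1, -2))), Rational(1, 2)) = Pow(Add(4, Add(-3, 2)), Rational(1, 2)) = Pow(Add(4, -1), Rational(1, 2)) = Pow(3, Rational(1, 2)) ≈ 1.7320)
I = Add(6051, Mul(-1, Pow(4299, Rational(1, 2)))) ≈ 5985.4
Mul(I, S) = Mul(Add(6051, Mul(-1, Pow(4299, Rational(1, 2)))), Pow(3, Rational(1, 2))) = Mul(Pow(3, Rational(1, 2)), Add(6051, Mul(-1, Pow(4299, Rational(1, 2)))))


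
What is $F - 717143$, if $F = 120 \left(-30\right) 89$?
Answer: $-1037543$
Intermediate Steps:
$F = -320400$ ($F = \left(-3600\right) 89 = -320400$)
$F - 717143 = -320400 - 717143 = -1037543$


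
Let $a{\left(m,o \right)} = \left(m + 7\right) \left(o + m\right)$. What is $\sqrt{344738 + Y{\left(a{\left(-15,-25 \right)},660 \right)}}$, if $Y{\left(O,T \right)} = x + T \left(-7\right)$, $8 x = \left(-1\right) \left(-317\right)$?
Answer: $\frac{\sqrt{5442522}}{4} \approx 583.23$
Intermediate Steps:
$x = \frac{317}{8}$ ($x = \frac{\left(-1\right) \left(-317\right)}{8} = \frac{1}{8} \cdot 317 = \frac{317}{8} \approx 39.625$)
$a{\left(m,o \right)} = \left(7 + m\right) \left(m + o\right)$
$Y{\left(O,T \right)} = \frac{317}{8} - 7 T$ ($Y{\left(O,T \right)} = \frac{317}{8} + T \left(-7\right) = \frac{317}{8} - 7 T$)
$\sqrt{344738 + Y{\left(a{\left(-15,-25 \right)},660 \right)}} = \sqrt{344738 + \left(\frac{317}{8} - 4620\right)} = \sqrt{344738 - \frac{36643}{8}} = \sqrt{\frac{2721261}{8}} = \frac{\sqrt{5442522}}{4}$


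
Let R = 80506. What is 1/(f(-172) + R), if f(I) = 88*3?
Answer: 1/80770 ≈ 1.2381e-5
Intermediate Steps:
f(I) = 264
1/(f(-172) + R) = 1/(264 + 80506) = 1/80770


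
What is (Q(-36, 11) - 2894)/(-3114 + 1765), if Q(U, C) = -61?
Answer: 2955/1349 ≈ 2.1905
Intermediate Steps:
(Q(-36, 11) - 2894)/(-3114 + 1765) = (-61 - 2894)/(-3114 + 1765) = -2955/(-1349) = -2955*(-1/1349) = 2955/1349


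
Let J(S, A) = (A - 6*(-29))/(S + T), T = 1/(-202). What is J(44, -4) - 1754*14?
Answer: -218194832/8887 ≈ -24552.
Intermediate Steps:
T = -1/202 ≈ -0.0049505
J(S, A) = (174 + A)/(-1/202 + S) (J(S, A) = (A - 6*(-29))/(S - 1/202) = (A + 174)/(-1/202 + S) = (174 + A)/(-1/202 + S))
J(44, -4) - 1754*14 = 202*(174 - 4)/(-1 + 202*44) - 1754*14 = 202*170/(-1 + 8888) - 24556 = 202*170/8887 - 24556 = 202*(1/8887)*170 - 24556 = 34340/8887 - 24556 = -218194832/8887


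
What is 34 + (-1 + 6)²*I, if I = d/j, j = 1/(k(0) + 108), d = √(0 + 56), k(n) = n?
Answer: 34 + 5400*√14 ≈ 20239.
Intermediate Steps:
d = 2*√14 (d = √56 = 2*√14 ≈ 7.4833)
j = 1/108 (j = 1/(0 + 108) = 1/108 ≈ 0.0092593)
I = 216*√14 (I = (2*√14)/(1/108) = (2*√14)*108 = 216*√14 ≈ 808.20)
34 + (-1 + 6)²*I = 34 + (-1 + 6)²*(216*√14) = 34 + 5²*(216*√14) = 34 + 25*(216*√14) = 34 + 5400*√14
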